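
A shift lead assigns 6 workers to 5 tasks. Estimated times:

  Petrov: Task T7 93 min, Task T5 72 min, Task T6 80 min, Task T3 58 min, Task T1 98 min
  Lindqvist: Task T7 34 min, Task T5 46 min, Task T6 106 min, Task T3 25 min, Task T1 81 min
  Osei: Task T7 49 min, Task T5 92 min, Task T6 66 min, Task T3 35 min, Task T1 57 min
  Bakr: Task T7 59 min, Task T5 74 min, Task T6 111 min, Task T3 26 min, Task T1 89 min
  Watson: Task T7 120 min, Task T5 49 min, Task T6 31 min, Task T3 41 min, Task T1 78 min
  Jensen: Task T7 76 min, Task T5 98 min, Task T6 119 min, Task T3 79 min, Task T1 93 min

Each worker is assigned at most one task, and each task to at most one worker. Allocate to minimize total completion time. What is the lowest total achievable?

Optimal: Lindqvist→Task T7 (34 min), Petrov→Task T5 (72 min), Watson→Task T6 (31 min), Bakr→Task T3 (26 min), Osei→Task T1 (57 min) — total 34+72+31+26+57 = 220 min.
Min-entry greedy (repeatedly take the single cheapest remaining cell) gives 266 min, worse by 46.
Next-best assignment: Jensen→Task T7, Lindqvist→Task T5, Watson→Task T6, Bakr→Task T3, Osei→Task T1 = 236 min.
Checked against all permutations: 220 min is optimal.

Minimum total: 220 min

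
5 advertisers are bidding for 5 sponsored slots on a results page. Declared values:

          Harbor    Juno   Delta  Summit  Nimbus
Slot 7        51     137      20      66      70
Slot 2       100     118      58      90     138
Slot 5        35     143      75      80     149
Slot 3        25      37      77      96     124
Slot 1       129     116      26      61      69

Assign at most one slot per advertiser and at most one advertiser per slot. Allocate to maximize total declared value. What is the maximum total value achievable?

This is a one-to-one assignment (maximum-weight bipartite matching).
Optimal: Harbor→Slot 1 ($129), Juno→Slot 7 ($137), Delta→Slot 3 ($77), Summit→Slot 2 ($90), Nimbus→Slot 5 ($149) — total 129+137+77+90+149 = $582.
Checked against all permutations: $582 is optimal.

Maximum total: $582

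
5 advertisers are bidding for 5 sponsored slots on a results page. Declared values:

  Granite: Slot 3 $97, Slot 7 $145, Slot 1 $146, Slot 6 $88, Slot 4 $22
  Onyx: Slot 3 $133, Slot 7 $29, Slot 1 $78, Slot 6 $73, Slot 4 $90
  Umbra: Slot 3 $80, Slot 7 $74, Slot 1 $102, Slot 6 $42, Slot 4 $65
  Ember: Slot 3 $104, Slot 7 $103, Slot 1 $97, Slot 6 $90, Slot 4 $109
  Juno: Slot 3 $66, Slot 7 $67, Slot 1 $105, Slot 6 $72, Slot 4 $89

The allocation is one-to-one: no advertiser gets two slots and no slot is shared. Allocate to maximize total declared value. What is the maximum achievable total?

Max total: $561

Optimal: Granite→Slot 7 ($145), Onyx→Slot 3 ($133), Umbra→Slot 1 ($102), Ember→Slot 4 ($109), Juno→Slot 6 ($72) — total 145+133+102+109+72 = $561.
Swapping Granite↔Umbra (Granite→Slot 1 $146, Umbra→Slot 7 $74) loses 27.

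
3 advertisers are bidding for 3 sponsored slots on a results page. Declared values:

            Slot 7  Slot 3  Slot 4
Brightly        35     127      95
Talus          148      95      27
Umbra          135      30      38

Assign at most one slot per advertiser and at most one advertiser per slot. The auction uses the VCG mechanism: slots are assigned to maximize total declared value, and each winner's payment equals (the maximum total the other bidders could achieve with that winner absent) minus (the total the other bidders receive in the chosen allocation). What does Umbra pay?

Efficient allocation: Brightly→Slot 4 ($95), Talus→Slot 3 ($95), Umbra→Slot 7 ($135); total welfare W = $325.
Umbra receives Slot 7 at value $135, so the others get W − 135 = $190.
Without Umbra: best allocation of the remaining 2 bidders over all 3 slots is Brightly→Slot 3 ($127), Talus→Slot 7 ($148), total $275.
VCG payment = (others' best without Umbra) − (others' welfare with Umbra) = 275 − 190 = $85.

Umbra pays $85.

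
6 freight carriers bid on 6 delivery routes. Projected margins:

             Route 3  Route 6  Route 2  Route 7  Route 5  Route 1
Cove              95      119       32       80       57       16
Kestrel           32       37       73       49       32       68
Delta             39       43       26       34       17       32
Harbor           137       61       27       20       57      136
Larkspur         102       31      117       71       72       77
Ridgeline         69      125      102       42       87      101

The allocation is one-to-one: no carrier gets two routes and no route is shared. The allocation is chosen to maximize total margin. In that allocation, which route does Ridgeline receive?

Ridgeline receives Route 5.

This is a one-to-one assignment (maximum-weight bipartite matching).
Optimal: Cove→Route 6 ($119k), Kestrel→Route 1 ($68k), Delta→Route 7 ($34k), Harbor→Route 3 ($137k), Larkspur→Route 2 ($117k), Ridgeline→Route 5 ($87k) — total 119+68+34+137+117+87 = $562k.
Swapping Delta↔Cove (Delta→Route 6 $43k, Cove→Route 7 $80k) loses 30.
No other one-to-one assignment exceeds $562k.
Ridgeline's own top route is Route 6 ($125k), but forcing Ridgeline→Route 6 and reassigning the rest optimally gives only $544k — worse by 18.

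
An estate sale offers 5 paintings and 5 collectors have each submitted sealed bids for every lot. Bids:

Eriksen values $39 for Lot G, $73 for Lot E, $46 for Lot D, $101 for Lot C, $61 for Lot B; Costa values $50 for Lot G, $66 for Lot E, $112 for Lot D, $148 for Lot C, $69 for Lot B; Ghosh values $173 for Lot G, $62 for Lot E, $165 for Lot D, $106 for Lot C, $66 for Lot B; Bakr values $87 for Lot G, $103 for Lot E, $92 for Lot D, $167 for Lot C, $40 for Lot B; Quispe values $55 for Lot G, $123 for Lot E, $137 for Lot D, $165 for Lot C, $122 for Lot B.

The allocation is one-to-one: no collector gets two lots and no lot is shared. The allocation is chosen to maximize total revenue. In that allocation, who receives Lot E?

Optimal: Eriksen→Lot E ($73), Costa→Lot D ($112), Ghosh→Lot G ($173), Bakr→Lot C ($167), Quispe→Lot B ($122) — total 73+112+173+167+122 = $647.
Max-entry greedy (repeatedly take the single best remaining cell) gives $619, worse by 28.
Swapping Ghosh↔Costa (Ghosh→Lot D $165, Costa→Lot G $50) loses 70.
Every other assignment is strictly worse.
Eriksen's own top lot is Lot C ($101), but forcing Eriksen→Lot C and reassigning the rest optimally gives only $611 — worse by 36.

Eriksen receives Lot E.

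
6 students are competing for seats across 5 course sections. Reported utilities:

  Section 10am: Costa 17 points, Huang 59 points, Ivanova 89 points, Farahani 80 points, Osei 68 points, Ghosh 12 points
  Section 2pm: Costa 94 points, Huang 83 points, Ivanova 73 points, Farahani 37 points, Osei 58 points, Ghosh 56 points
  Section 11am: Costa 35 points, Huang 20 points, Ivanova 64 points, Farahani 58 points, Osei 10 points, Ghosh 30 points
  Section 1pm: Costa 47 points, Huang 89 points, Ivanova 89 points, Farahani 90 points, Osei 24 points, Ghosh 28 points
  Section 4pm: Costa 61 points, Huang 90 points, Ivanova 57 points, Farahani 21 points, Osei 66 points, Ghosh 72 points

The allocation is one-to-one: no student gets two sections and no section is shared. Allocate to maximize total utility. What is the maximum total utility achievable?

Treat this as an assignment problem: match each student to one section.
Optimal: Osei→Section 10am (68 points), Costa→Section 2pm (94 points), Ivanova→Section 11am (64 points), Farahani→Section 1pm (90 points), Huang→Section 4pm (90 points) — total 68+94+64+90+90 = 406 points.

Max total: 406 points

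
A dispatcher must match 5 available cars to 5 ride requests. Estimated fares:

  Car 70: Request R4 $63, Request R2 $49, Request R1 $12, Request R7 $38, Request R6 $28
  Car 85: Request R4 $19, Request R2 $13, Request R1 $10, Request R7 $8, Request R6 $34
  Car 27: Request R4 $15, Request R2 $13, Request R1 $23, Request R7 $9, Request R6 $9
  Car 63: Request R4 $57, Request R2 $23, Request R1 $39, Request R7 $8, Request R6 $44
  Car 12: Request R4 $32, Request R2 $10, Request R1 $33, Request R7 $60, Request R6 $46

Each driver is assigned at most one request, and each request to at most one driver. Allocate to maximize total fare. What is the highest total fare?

This is a one-to-one assignment (maximum-weight bipartite matching).
Optimal: Car 70→Request R2 ($49), Car 85→Request R6 ($34), Car 27→Request R1 ($23), Car 63→Request R4 ($57), Car 12→Request R7 ($60) — total 49+34+23+57+60 = $223.
Row-greedy (each driver in turn takes its best remaining request) gives $203, worse by 20.
No other one-to-one assignment exceeds $223.

Max total: $223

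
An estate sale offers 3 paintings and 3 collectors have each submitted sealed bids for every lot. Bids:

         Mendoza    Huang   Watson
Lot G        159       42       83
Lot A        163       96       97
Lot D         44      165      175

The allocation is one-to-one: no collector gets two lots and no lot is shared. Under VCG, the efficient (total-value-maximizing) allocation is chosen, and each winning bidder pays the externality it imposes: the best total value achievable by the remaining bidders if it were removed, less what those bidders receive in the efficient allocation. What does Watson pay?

Watson pays $73.

Efficient allocation: Mendoza→Lot G ($159), Huang→Lot A ($96), Watson→Lot D ($175); total welfare W = $430.
Watson receives Lot D at value $175, so the others get W − 175 = $255.
Without Watson: best allocation of the remaining 2 bidders over all 3 lots is Mendoza→Lot A ($163), Huang→Lot D ($165), total $328.
VCG payment = (others' best without Watson) − (others' welfare with Watson) = 328 − 255 = $73.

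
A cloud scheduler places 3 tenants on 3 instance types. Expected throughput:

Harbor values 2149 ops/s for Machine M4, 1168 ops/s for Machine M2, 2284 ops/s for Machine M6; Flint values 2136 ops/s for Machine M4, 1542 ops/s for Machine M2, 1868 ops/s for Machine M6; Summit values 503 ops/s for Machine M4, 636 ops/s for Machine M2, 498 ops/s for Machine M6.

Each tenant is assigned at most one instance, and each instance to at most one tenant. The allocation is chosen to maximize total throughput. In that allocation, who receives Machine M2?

Optimal: Harbor→Machine M6 (2284 ops/s), Flint→Machine M4 (2136 ops/s), Summit→Machine M2 (636 ops/s) — total 2284+2136+636 = 5056 ops/s.
Column-greedy (each instance in turn goes to its best remaining tenant) gives 4189 ops/s, worse by 867.

Summit receives Machine M2.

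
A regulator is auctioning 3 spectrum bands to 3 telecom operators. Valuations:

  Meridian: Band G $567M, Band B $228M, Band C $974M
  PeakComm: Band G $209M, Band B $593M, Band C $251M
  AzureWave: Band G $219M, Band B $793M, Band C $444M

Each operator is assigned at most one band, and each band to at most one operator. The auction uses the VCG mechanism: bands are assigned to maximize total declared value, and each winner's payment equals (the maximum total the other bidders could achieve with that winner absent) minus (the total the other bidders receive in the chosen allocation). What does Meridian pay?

Meridian pays $42M.

Efficient allocation: Meridian→Band C ($974M), PeakComm→Band G ($209M), AzureWave→Band B ($793M); total welfare W = $1976M.
Meridian receives Band C at value $974M, so the others get W − 974 = $1002M.
Without Meridian: best allocation of the remaining 2 bidders over all 3 bands is PeakComm→Band C ($251M), AzureWave→Band B ($793M), total $1044M.
VCG payment = (others' best without Meridian) − (others' welfare with Meridian) = 1044 − 1002 = $42M.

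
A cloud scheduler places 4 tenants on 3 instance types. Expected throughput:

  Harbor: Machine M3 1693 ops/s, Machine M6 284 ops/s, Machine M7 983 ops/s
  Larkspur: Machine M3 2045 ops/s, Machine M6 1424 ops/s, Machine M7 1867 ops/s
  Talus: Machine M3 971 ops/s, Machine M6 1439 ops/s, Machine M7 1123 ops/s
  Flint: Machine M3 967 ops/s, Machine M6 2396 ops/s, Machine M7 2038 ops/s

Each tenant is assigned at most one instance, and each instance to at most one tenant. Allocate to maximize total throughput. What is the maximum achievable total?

Optimal: Harbor→Machine M3 (1693 ops/s), Flint→Machine M6 (2396 ops/s), Larkspur→Machine M7 (1867 ops/s) — total 1693+2396+1867 = 5956 ops/s.

Maximum total: 5956 ops/s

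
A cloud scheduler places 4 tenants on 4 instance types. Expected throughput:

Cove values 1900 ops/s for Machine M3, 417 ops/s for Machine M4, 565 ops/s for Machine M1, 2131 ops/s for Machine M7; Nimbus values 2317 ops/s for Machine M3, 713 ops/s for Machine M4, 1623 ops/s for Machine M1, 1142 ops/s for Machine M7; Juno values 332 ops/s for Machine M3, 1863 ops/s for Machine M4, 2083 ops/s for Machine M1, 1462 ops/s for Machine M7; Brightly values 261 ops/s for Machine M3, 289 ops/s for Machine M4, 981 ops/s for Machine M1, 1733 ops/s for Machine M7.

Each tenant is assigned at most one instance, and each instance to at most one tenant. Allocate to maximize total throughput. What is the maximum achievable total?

This is a one-to-one assignment (maximum-weight bipartite matching).
Optimal: Cove→Machine M7 (2131 ops/s), Nimbus→Machine M3 (2317 ops/s), Juno→Machine M4 (1863 ops/s), Brightly→Machine M1 (981 ops/s) — total 2131+2317+1863+981 = 7292 ops/s.
Row-greedy (each tenant in turn takes its best remaining instance) gives 6820 ops/s, worse by 472.
Next-best assignment: Cove→Machine M3, Nimbus→Machine M1, Juno→Machine M4, Brightly→Machine M7 = 7119 ops/s.

Maximum total: 7292 ops/s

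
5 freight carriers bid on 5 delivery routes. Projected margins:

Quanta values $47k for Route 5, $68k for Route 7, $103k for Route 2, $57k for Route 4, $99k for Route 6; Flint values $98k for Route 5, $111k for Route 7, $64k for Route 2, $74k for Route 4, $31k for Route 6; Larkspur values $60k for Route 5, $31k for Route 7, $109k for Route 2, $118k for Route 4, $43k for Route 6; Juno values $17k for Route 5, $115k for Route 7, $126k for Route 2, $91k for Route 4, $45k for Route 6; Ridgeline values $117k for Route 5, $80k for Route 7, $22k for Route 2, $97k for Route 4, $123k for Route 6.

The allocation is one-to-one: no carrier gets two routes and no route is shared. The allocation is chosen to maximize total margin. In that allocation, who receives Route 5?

This is the linear assignment problem.
Optimal: Quanta→Route 6 ($99k), Flint→Route 7 ($111k), Larkspur→Route 4 ($118k), Juno→Route 2 ($126k), Ridgeline→Route 5 ($117k) — total 99+111+118+126+117 = $571k.
Max-entry greedy (repeatedly take the single best remaining cell) gives $525k, worse by 46.
Next-best assignment: Quanta→Route 2, Flint→Route 5, Larkspur→Route 4, Juno→Route 7, Ridgeline→Route 6 = $557k.
Swapping Larkspur↔Quanta (Larkspur→Route 6 $43k, Quanta→Route 4 $57k) loses 117.
Ridgeline's own top route is Route 6 ($123k), but forcing Ridgeline→Route 6 and reassigning the rest optimally gives only $557k — worse by 14.

Ridgeline receives Route 5.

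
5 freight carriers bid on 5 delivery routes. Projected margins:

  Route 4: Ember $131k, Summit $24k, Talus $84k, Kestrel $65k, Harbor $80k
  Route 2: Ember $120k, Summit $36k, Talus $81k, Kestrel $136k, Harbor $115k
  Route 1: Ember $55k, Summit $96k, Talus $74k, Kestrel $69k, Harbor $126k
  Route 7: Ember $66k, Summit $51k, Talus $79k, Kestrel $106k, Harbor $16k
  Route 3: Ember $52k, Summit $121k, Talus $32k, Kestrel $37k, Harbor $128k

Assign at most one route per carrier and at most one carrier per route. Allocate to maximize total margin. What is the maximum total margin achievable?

This is a one-to-one assignment (maximum-weight bipartite matching).
Optimal: Ember→Route 4 ($131k), Summit→Route 3 ($121k), Talus→Route 7 ($79k), Kestrel→Route 2 ($136k), Harbor→Route 1 ($126k) — total 131+121+79+136+126 = $593k.
Row-greedy (each carrier in turn takes its best remaining route) gives $565k, worse by 28.
Next-best assignment: Ember→Route 4, Summit→Route 1, Talus→Route 7, Kestrel→Route 2, Harbor→Route 3 = $570k.
Swapping Ember↔Kestrel (Ember→Route 2 $120k, Kestrel→Route 4 $65k) loses 82.

Maximum total: $593k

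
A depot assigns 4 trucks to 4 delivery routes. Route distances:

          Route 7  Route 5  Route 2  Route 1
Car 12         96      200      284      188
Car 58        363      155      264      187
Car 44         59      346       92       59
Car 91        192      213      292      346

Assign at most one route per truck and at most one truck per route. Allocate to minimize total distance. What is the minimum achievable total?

Minimum total: 588 km

Optimal: Car 12→Route 7 (96 km), Car 58→Route 1 (187 km), Car 44→Route 2 (92 km), Car 91→Route 5 (213 km) — total 96+187+92+213 = 588 km.
Column-greedy (each route in turn goes to its cheapest remaining truck) gives 844 km, worse by 256.
Swapping Car 12↔Car 91 (Car 12→Route 5 200 km, Car 91→Route 7 192 km) adds 83.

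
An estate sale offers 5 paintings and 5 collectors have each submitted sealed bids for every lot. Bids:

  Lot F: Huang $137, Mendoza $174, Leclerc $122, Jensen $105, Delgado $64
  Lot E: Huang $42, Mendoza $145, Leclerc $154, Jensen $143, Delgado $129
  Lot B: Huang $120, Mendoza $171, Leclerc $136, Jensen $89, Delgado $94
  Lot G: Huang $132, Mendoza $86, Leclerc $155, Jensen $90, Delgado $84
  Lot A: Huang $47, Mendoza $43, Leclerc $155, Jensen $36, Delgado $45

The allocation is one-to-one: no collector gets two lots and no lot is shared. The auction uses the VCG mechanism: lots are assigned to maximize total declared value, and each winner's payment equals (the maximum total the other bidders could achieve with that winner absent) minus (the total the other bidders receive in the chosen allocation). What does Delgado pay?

Delgado pays $2.

Efficient allocation: Huang→Lot G ($132), Mendoza→Lot F ($174), Leclerc→Lot A ($155), Jensen→Lot E ($143), Delgado→Lot B ($94); total welfare W = $698.
Delgado receives Lot B at value $94, so the others get W − 94 = $604.
Without Delgado: best allocation of the remaining 4 bidders over all 5 lots is Huang→Lot F ($137), Mendoza→Lot B ($171), Leclerc→Lot G ($155), Jensen→Lot E ($143), total $606.
VCG payment = (others' best without Delgado) − (others' welfare with Delgado) = 606 − 604 = $2.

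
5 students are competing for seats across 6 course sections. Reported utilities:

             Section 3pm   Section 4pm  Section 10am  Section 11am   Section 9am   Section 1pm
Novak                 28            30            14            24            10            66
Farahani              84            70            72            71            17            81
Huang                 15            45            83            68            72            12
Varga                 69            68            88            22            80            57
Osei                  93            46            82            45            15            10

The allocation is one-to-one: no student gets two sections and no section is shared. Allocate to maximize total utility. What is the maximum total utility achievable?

Maximum total: 393 points

Treat this as an assignment problem: match each student to one section.
Optimal: Novak→Section 1pm (66 points), Farahani→Section 11am (71 points), Huang→Section 10am (83 points), Varga→Section 9am (80 points), Osei→Section 3pm (93 points) — total 66+71+83+80+93 = 393 points.
Column-greedy (each section in turn goes to its best remaining student) gives 329 points, worse by 64.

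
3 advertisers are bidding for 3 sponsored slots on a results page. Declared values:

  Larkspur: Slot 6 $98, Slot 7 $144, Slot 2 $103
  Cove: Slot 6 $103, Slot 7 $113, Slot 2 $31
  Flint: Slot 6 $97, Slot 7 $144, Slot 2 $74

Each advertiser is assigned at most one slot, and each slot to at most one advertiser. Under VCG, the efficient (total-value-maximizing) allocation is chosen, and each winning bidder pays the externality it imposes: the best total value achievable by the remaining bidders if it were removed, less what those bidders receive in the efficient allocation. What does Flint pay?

Efficient allocation: Larkspur→Slot 2 ($103), Cove→Slot 6 ($103), Flint→Slot 7 ($144); total welfare W = $350.
Flint receives Slot 7 at value $144, so the others get W − 144 = $206.
Without Flint: best allocation of the remaining 2 bidders over all 3 slots is Larkspur→Slot 7 ($144), Cove→Slot 6 ($103), total $247.
VCG payment = (others' best without Flint) − (others' welfare with Flint) = 247 − 206 = $41.

Flint pays $41.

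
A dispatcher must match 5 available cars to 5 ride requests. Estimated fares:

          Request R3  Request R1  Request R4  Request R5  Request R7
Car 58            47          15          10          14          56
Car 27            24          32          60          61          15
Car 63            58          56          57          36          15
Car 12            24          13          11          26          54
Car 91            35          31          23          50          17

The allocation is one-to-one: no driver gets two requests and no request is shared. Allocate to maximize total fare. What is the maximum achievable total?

Max total: $267

Optimal: Car 58→Request R3 ($47), Car 27→Request R4 ($60), Car 63→Request R1 ($56), Car 12→Request R7 ($54), Car 91→Request R5 ($50) — total 47+60+56+54+50 = $267.
Next-best assignment: Car 58→Request R3, Car 27→Request R5, Car 63→Request R4, Car 12→Request R7, Car 91→Request R1 = $250.
Swapping Car 63↔Car 27 (Car 63→Request R4 $57, Car 27→Request R1 $32) loses 27.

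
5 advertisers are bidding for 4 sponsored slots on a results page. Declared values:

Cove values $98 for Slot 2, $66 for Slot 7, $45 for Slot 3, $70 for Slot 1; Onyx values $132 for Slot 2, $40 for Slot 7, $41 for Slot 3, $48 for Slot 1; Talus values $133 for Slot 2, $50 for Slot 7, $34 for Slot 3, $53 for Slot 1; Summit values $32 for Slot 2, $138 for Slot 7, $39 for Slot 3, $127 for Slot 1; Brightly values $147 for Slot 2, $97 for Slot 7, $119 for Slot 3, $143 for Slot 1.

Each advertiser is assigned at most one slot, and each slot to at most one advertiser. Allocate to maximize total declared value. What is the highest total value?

Optimal: Talus→Slot 2 ($133), Summit→Slot 7 ($138), Brightly→Slot 3 ($119), Cove→Slot 1 ($70) — total 133+138+119+70 = $460.
Max-entry greedy (repeatedly take the single best remaining cell) gives $396, worse by 64.
Next-best assignment: Onyx→Slot 2, Summit→Slot 7, Brightly→Slot 3, Cove→Slot 1 = $459.
Every other assignment is strictly worse.

Maximum total: $460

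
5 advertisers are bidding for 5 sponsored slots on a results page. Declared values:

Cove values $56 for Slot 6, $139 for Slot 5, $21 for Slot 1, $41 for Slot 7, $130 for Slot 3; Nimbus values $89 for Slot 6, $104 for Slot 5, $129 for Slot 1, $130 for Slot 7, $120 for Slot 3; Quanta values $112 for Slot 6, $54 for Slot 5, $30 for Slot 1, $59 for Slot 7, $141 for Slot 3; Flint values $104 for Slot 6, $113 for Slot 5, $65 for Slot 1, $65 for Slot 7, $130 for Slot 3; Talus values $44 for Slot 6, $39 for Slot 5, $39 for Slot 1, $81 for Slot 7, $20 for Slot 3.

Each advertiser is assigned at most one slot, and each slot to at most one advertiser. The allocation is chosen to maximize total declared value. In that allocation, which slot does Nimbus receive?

Treat this as an assignment problem: match each advertiser to one slot.
Optimal: Cove→Slot 5 ($139), Nimbus→Slot 1 ($129), Quanta→Slot 3 ($141), Flint→Slot 6 ($104), Talus→Slot 7 ($81) — total 139+129+141+104+81 = $594.
Column-greedy (each slot in turn goes to its best remaining advertiser) gives $591, worse by 3.
Next-best assignment: Cove→Slot 5, Nimbus→Slot 1, Quanta→Slot 6, Flint→Slot 3, Talus→Slot 7 = $591.
Nimbus's own top slot is Slot 7 ($130), but forcing Nimbus→Slot 7 and reassigning the rest optimally gives only $553 — worse by 41.

Nimbus receives Slot 1.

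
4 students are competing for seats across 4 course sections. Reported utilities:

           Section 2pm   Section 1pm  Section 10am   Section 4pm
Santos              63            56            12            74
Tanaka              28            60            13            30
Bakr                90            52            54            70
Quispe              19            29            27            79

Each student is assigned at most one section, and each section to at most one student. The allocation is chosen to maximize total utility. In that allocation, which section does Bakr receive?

Bakr receives Section 10am.

Treat this as an assignment problem: match each student to one section.
Optimal: Santos→Section 2pm (63 points), Tanaka→Section 1pm (60 points), Bakr→Section 10am (54 points), Quispe→Section 4pm (79 points) — total 63+60+54+79 = 256 points.
Column-greedy (each section in turn goes to its best remaining student) gives 251 points, worse by 5.
Next-best assignment: Santos→Section 4pm, Tanaka→Section 1pm, Bakr→Section 2pm, Quispe→Section 10am = 251 points.
Swapping Tanaka↔Quispe (Tanaka→Section 4pm 30 points, Quispe→Section 1pm 29 points) loses 80.
Checked against all permutations: 256 points is optimal.
Bakr's own top section is Section 2pm (90 points), but forcing Bakr→Section 2pm and reassigning the rest optimally gives only 251 points — worse by 5.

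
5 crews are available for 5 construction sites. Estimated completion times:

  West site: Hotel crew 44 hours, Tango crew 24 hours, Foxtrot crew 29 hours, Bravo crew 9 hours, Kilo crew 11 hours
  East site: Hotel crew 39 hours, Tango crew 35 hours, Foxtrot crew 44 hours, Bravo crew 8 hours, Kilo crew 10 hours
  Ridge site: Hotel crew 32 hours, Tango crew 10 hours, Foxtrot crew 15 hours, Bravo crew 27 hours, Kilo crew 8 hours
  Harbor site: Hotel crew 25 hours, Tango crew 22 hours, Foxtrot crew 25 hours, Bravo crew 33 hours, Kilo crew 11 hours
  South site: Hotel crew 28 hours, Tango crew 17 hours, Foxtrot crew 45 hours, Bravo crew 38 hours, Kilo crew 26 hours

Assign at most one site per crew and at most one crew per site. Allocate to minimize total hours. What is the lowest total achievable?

Min total: 76 hours

Optimal: Hotel crew→Harbor site (25 hours), Tango crew→South site (17 hours), Foxtrot crew→Ridge site (15 hours), Bravo crew→West site (9 hours), Kilo crew→East site (10 hours) — total 25+17+15+9+10 = 76 hours.
Min-entry greedy (repeatedly take the single cheapest remaining cell) gives 87 hours, worse by 11.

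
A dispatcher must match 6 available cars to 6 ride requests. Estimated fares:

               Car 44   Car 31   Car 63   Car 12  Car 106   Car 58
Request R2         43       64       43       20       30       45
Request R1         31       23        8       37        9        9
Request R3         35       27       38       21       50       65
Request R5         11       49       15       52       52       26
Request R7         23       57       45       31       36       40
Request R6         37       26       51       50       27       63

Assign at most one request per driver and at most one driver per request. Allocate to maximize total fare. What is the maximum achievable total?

Max total: $307

Optimal: Car 44→Request R1 ($31), Car 31→Request R2 ($64), Car 63→Request R7 ($45), Car 12→Request R6 ($50), Car 106→Request R5 ($52), Car 58→Request R3 ($65) — total 31+64+45+50+52+65 = $307.
Column-greedy (each request in turn goes to its best remaining driver) gives $300, worse by 7.
Swapping Car 58↔Car 12 (Car 58→Request R6 $63, Car 12→Request R3 $21) loses 31.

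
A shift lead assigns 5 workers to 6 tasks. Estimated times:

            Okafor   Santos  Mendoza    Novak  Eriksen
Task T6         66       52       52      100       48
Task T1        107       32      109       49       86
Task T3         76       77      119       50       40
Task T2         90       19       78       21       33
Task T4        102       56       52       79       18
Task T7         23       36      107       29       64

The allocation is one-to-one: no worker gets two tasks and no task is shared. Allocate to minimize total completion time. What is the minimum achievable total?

Minimum total: 146 min

Optimal: Okafor→Task T7 (23 min), Santos→Task T1 (32 min), Mendoza→Task T6 (52 min), Novak→Task T2 (21 min), Eriksen→Task T4 (18 min) — total 23+32+52+21+18 = 146 min.
Row-greedy (each worker in turn takes its cheapest remaining task) gives 161 min, worse by 15.
Swapping Okafor↔Eriksen (Okafor→Task T4 102 min, Eriksen→Task T7 64 min) adds 125.
Checked against all permutations: 146 min is optimal.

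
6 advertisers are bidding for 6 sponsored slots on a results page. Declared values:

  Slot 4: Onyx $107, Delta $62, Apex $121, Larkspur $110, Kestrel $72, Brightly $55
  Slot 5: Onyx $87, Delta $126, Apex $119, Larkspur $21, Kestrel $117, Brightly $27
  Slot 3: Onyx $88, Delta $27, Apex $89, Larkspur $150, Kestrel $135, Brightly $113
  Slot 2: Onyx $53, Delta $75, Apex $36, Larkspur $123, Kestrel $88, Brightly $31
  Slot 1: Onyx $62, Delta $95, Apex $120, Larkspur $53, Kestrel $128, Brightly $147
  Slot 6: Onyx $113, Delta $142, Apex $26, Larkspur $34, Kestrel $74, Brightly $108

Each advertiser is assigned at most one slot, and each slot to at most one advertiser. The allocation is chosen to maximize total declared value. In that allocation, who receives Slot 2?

Larkspur receives Slot 2.

Optimal: Onyx→Slot 4 ($107), Delta→Slot 6 ($142), Apex→Slot 5 ($119), Larkspur→Slot 2 ($123), Kestrel→Slot 3 ($135), Brightly→Slot 1 ($147) — total 107+142+119+123+135+147 = $773.
Column-greedy (each slot in turn goes to its best remaining advertiser) gives $745, worse by 28.
Swapping Delta↔Kestrel (Delta→Slot 3 $27, Kestrel→Slot 6 $74) loses 176.
Larkspur's own top slot is Slot 3 ($150), but forcing Larkspur→Slot 3 and reassigning the rest optimally gives only $753 — worse by 20.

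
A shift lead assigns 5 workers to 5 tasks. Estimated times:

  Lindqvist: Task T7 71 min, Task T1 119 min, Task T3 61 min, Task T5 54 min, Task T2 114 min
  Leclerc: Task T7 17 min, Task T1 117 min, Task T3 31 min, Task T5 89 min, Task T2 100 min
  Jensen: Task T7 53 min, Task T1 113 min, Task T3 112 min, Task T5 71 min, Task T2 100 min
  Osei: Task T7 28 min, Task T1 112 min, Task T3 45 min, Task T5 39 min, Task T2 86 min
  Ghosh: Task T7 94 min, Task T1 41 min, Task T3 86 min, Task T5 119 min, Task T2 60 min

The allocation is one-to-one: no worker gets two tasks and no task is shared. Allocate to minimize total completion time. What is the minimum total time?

Min total: 254 min

Optimal: Lindqvist→Task T5 (54 min), Leclerc→Task T3 (31 min), Jensen→Task T2 (100 min), Osei→Task T7 (28 min), Ghosh→Task T1 (41 min) — total 54+31+100+28+41 = 254 min.
Column-greedy (each task in turn goes to its cheapest remaining worker) gives 257 min, worse by 3.
Swapping Leclerc↔Ghosh (Leclerc→Task T1 117 min, Ghosh→Task T3 86 min) adds 131.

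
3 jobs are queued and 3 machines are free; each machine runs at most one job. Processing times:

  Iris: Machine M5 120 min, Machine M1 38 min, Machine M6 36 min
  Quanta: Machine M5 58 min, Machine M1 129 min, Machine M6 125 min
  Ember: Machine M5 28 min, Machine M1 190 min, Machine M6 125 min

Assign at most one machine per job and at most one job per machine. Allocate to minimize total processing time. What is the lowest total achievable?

Minimum total: 191 min

This is a one-to-one assignment (minimum-cost bipartite matching).
Optimal: Iris→Machine M1 (38 min), Quanta→Machine M6 (125 min), Ember→Machine M5 (28 min) — total 38+125+28 = 191 min.
Min-entry greedy (repeatedly take the single cheapest remaining cell) gives 193 min, worse by 2.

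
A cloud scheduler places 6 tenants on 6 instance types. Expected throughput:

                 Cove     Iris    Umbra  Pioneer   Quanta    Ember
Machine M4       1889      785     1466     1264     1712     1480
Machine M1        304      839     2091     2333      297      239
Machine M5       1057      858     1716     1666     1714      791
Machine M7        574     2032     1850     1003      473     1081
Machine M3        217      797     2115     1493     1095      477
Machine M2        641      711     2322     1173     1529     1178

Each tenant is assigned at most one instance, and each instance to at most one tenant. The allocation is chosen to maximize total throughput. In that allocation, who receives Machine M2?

Ember receives Machine M2.

Optimal: Cove→Machine M4 (1889 ops/s), Iris→Machine M7 (2032 ops/s), Umbra→Machine M3 (2115 ops/s), Pioneer→Machine M1 (2333 ops/s), Quanta→Machine M5 (1714 ops/s), Ember→Machine M2 (1178 ops/s) — total 1889+2032+2115+2333+1714+1178 = 11261 ops/s.
Row-greedy (each tenant in turn takes its best remaining instance) gives 10767 ops/s, worse by 494.
Next-best assignment: Cove→Machine M4, Iris→Machine M7, Umbra→Machine M2, Pioneer→Machine M1, Quanta→Machine M5, Ember→Machine M3 = 10767 ops/s.
Ember's own top instance is Machine M4 (1480 ops/s), but forcing Ember→Machine M4 and reassigning the rest optimally gives only 10546 ops/s — worse by 715.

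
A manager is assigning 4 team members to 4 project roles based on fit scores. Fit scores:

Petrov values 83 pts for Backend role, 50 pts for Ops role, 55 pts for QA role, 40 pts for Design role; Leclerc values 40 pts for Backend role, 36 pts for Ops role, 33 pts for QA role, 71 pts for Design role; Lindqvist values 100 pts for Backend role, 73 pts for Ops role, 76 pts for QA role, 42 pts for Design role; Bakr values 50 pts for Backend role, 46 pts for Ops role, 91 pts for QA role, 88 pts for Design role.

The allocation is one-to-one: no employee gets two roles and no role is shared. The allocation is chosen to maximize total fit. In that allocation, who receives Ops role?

Lindqvist receives Ops role.

Optimal: Petrov→Backend role (83 pts), Leclerc→Design role (71 pts), Lindqvist→Ops role (73 pts), Bakr→QA role (91 pts) — total 83+71+73+91 = 318 pts.
Next-best assignment: Petrov→Ops role, Leclerc→Design role, Lindqvist→Backend role, Bakr→QA role = 312 pts.
Lindqvist's own top role is Backend role (100 pts), but forcing Lindqvist→Backend role and reassigning the rest optimally gives only 312 pts — worse by 6.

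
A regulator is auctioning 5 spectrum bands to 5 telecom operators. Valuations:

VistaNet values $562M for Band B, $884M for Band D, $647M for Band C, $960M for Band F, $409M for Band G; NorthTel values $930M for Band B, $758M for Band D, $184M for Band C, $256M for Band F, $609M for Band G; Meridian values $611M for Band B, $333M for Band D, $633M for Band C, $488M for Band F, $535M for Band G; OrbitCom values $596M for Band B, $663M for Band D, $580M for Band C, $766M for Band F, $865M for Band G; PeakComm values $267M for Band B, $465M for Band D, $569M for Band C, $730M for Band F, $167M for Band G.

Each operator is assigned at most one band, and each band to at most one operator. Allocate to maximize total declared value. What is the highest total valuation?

Maximum total: $4042M

Optimal: VistaNet→Band D ($884M), NorthTel→Band B ($930M), Meridian→Band C ($633M), OrbitCom→Band G ($865M), PeakComm→Band F ($730M) — total 884+930+633+865+730 = $4042M.
Column-greedy (each band in turn goes to its best remaining operator) gives $3380M, worse by 662.
Every other assignment is strictly worse.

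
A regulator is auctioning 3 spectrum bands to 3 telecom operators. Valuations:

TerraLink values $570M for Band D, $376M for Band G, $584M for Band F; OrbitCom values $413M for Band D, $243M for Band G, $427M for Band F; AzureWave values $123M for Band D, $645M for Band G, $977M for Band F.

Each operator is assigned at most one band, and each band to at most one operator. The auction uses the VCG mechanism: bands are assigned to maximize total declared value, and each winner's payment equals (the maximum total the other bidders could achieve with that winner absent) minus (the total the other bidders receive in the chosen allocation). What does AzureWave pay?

Efficient allocation: TerraLink→Band D ($570M), OrbitCom→Band G ($243M), AzureWave→Band F ($977M); total welfare W = $1790M.
AzureWave receives Band F at value $977M, so the others get W − 977 = $813M.
Without AzureWave: best allocation of the remaining 2 bidders over all 3 bands is TerraLink→Band D ($570M), OrbitCom→Band F ($427M), total $997M.
VCG payment = (others' best without AzureWave) − (others' welfare with AzureWave) = 997 − 813 = $184M.

AzureWave pays $184M.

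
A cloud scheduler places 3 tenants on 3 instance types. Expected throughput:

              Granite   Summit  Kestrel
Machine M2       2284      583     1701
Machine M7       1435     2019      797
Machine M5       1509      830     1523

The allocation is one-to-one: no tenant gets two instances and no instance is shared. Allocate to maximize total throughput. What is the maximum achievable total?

Maximum total: 5826 ops/s

Optimal: Granite→Machine M2 (2284 ops/s), Summit→Machine M7 (2019 ops/s), Kestrel→Machine M5 (1523 ops/s) — total 2284+2019+1523 = 5826 ops/s.
Next-best assignment: Granite→Machine M5, Summit→Machine M7, Kestrel→Machine M2 = 5229 ops/s.
Checked against all permutations: 5826 ops/s is optimal.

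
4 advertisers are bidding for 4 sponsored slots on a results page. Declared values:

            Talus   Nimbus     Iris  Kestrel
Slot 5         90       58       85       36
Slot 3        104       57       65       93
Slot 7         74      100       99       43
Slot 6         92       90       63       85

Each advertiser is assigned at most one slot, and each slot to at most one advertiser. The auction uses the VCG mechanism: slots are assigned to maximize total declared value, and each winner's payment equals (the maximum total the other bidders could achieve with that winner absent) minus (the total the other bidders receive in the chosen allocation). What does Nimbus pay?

Nimbus pays $14.

Efficient allocation: Talus→Slot 3 ($104), Nimbus→Slot 7 ($100), Iris→Slot 5 ($85), Kestrel→Slot 6 ($85); total welfare W = $374.
Nimbus receives Slot 7 at value $100, so the others get W − 100 = $274.
Without Nimbus: best allocation of the remaining 3 bidders over all 4 slots is Talus→Slot 3 ($104), Iris→Slot 7 ($99), Kestrel→Slot 6 ($85), total $288.
VCG payment = (others' best without Nimbus) − (others' welfare with Nimbus) = 288 − 274 = $14.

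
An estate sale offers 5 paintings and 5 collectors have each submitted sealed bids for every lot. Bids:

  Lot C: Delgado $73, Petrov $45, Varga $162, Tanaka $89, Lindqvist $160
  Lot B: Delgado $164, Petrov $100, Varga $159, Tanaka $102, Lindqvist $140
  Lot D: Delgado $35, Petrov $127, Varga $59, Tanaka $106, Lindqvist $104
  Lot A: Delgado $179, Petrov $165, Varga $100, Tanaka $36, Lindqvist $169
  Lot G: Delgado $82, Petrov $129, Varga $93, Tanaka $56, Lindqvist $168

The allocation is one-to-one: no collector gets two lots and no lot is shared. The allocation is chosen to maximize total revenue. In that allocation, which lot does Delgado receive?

Delgado receives Lot B.

Treat this as an assignment problem: match each collector to one lot.
Optimal: Delgado→Lot B ($164), Petrov→Lot A ($165), Varga→Lot C ($162), Tanaka→Lot D ($106), Lindqvist→Lot G ($168) — total 164+165+162+106+168 = $765.
Row-greedy (each collector in turn takes its best remaining lot) gives $716, worse by 49.
Next-best assignment: Delgado→Lot A, Petrov→Lot D, Varga→Lot C, Tanaka→Lot B, Lindqvist→Lot G = $738.
No other one-to-one assignment exceeds $765.
Delgado's own top lot is Lot A ($179), but forcing Delgado→Lot A and reassigning the rest optimally gives only $738 — worse by 27.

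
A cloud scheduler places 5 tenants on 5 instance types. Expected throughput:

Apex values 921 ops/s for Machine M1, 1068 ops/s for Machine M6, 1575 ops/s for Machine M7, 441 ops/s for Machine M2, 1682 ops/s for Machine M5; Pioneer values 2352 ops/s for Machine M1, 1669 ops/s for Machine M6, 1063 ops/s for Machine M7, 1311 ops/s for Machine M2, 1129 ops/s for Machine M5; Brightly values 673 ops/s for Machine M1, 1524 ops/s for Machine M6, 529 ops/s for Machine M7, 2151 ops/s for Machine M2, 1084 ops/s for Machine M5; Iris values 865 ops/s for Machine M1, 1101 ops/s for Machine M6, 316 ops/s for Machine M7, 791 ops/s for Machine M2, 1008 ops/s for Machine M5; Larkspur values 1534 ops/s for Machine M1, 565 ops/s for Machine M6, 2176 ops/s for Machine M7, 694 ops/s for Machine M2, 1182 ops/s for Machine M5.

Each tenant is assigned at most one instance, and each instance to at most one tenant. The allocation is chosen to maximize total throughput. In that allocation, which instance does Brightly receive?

Brightly receives Machine M2.

Optimal: Apex→Machine M5 (1682 ops/s), Pioneer→Machine M1 (2352 ops/s), Brightly→Machine M2 (2151 ops/s), Iris→Machine M6 (1101 ops/s), Larkspur→Machine M7 (2176 ops/s) — total 1682+2352+2151+1101+2176 = 9462 ops/s.
Column-greedy (each instance in turn goes to its best remaining tenant) gives 8525 ops/s, worse by 937.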